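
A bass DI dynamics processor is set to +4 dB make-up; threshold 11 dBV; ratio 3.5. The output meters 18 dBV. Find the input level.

Remove make-up: 18 − 4 = 14 dBV.
The compressed level sits 14 − 11 = 3 dB over threshold.
Undo the ratio: input overshoot = 3 × 3.5 = 10.5 dB, giving input = 21.5 dBV.

21.5 dBV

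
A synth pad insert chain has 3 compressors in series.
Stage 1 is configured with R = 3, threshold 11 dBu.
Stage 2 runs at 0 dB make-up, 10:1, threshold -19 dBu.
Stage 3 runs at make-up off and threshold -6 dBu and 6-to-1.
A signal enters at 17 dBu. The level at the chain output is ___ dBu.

-15.8 dBu

Stage 1: 17 dBu is 6 dB over 11 dBu; at 3:1 that becomes 2 dB over, giving 13 dBu.
Stage 2: 13 dBu is 32 dB over -19 dBu; at 10:1 that becomes 3.2 dB over, giving -15.8 dBu.
Stage 3: -15.8 dBu is at or below the -6 dBu threshold — no compression; output -15.8 dBu.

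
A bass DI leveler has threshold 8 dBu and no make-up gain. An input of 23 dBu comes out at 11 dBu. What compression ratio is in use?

5:1

Input overshoot = 23 − 8 = 15 dB; output overshoot = 11 − 8 = 3 dB.
Ratio = 15 / 3 = 5.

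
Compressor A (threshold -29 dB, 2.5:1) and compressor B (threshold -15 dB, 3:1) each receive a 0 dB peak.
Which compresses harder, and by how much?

A: GR = 29 − 29/2.5 = 17.4 dB.
B: GR = 15 − 15/3 = 10 dB.
A reduces 7.4 dB more.

A, by 7.4 dB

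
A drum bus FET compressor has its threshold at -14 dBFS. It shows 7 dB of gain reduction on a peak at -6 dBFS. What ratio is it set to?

Input overshoot = -6 − (-14) = 8 dB.
Output overshoot = 8 − 7 = 1 dB.
Ratio = input overshoot / output overshoot = 8 / 1 = 8.

8:1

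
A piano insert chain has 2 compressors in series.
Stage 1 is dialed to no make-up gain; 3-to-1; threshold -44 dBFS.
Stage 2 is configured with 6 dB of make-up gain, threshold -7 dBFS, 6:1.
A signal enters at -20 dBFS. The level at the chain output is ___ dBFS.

-30 dBFS

Stage 1: overshoot 24 dB → 24/3 = 8 dB → -36 dBFS.
Stage 2: below threshold (-36 ≤ -7); passes unchanged; make-up brings it to -30 dBFS.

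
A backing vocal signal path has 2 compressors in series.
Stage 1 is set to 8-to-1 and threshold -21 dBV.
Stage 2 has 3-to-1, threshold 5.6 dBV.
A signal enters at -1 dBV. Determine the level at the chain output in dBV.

-18.5 dBV

Stage 1: -1 dBV is 20 dB over -21 dBV; at 8:1 that becomes 2.5 dB over, giving -18.5 dBV.
Stage 2: below threshold (-18.5 ≤ 5.6); passes unchanged; output -18.5 dBV.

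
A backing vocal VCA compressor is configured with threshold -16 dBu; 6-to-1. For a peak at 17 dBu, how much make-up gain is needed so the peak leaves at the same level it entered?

27.5 dB

Overshoot 33 dB → 33/6 = 5.5 dB after compression, so the compressed level is -16 + 5.5 = -10.5 dBu.
Make-up = target − compressed = 17 − (-10.5) = 27.5 dB.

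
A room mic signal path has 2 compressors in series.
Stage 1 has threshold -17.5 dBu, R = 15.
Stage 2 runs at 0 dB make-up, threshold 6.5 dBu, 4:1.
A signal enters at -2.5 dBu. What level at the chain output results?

Stage 1: overshoot 15 dB → 15/15 = 1 dB → -16.5 dBu.
Stage 2: -16.5 dBu ≤ 6.5 dBu, so stage 2 doesn't engage; output -16.5 dBu.

-16.5 dBu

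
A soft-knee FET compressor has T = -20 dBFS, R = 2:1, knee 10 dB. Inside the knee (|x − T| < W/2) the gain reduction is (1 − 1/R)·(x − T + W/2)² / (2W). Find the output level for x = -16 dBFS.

-18.025 dBFS

x − T + W/2 = -16 − (-20) + 5 = 9.
GR = (1 − 1/2) × 9² / 20 = 0.5 × 81 / 20 = 2.025 dB.
Output = -16 − 2.025 = -18.025 dBFS.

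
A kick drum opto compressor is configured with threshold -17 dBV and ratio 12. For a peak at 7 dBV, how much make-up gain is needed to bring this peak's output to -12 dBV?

Without make-up, output = threshold + overshoot/12 = -17 + 2 = -15 dBV.
Gap to target: 3 dB.

3 dB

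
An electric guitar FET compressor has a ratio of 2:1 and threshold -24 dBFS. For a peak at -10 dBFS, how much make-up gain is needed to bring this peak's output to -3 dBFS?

14 dB

Overshoot 14 dB → 14/2 = 7 dB after compression, so the compressed level is -24 + 7 = -17 dBFS.
Make-up = target − compressed = -3 − (-17) = 14 dB.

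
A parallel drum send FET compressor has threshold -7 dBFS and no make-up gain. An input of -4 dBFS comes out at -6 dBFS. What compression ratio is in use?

3:1

Input overshoot = -4 − (-7) = 3 dB; output overshoot = -6 − (-7) = 1 dB.
Ratio = 3 / 1 = 3.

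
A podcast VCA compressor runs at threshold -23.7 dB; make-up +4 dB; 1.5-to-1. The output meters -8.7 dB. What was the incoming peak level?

Remove make-up: -8.7 − 4 = -12.7 dB.
Post-compression overshoot = -12.7 − (-23.7) = 11 dB.
Undo the ratio: input overshoot = 11 × 1.5 = 16.5 dB, giving input = -7.2 dB.

-7.2 dB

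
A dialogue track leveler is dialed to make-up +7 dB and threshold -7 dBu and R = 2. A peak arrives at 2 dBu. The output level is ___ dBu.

Overshoot: 2 − (-7) = 9 dB.
At 2:1 the overshoot is divided by 2, leaving 4.5 dB above threshold.
Output = -7 + 4.5 = -2.5 dBu; make-up adds 7 dB, giving 4.5 dBu.

4.5 dBu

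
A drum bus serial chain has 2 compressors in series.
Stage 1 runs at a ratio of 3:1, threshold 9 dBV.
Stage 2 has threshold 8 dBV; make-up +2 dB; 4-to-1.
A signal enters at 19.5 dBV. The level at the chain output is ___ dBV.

Stage 1: 10.5 dB above 9 dBV, reduced 3:1 to 3.5 dB above → 12.5 dBV.
Stage 2: 12.5 dBV is 4.5 dB over 8 dBV; at 4:1 that becomes 1.125 dB over, giving 9.125 dBV; +2 dB make-up → 11.125 dBV.

11.125 dBV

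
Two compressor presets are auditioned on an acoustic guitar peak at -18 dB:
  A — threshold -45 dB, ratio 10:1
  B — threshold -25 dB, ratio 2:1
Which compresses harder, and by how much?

A: GR = 27 − 27/10 = 24.3 dB.
B: GR = 7 − 7/2 = 3.5 dB.
A applies 20.8 dB more gain reduction.

A, by 20.8 dB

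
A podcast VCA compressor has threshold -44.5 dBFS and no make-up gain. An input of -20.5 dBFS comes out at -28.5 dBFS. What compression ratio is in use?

Input overshoot = -20.5 − (-44.5) = 24 dB; output overshoot = -28.5 − (-44.5) = 16 dB.
Ratio = 24 / 16 = 1.5.

1.5:1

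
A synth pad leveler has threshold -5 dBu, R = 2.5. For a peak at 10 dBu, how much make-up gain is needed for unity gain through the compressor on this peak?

Overshoot 15 dB → 15/2.5 = 6 dB after compression, so the compressed level is -5 + 6 = 1 dBu.
Make-up = target − compressed = 10 − 1 = 9 dB.

9 dB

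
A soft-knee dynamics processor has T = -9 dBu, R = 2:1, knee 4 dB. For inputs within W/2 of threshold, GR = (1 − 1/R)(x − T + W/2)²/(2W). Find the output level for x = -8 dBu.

x − T + W/2 = -8 − (-9) + 2 = 3.
GR = (1 − 1/2) × 3² / 8 = 0.5 × 9 / 8 = 0.5625 dB.
Output = -8 − 0.5625 = -8.5625 dBu.

-8.5625 dBu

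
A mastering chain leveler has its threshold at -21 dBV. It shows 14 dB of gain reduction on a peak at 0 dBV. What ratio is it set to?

3:1

Input overshoot = 0 − (-21) = 21 dB.
Output overshoot = 21 − 14 = 7 dB.
Ratio = input overshoot / output overshoot = 21 / 7 = 3.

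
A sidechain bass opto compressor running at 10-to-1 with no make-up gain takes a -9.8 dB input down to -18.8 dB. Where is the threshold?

Input is 10 dB above T (since output overshoot × R = input overshoot: (-18.8 − T)·10 = -9.8 − T gives T = -19.8 dB).
Check: -19.8 + (-9.8 − (-19.8))/10 = -19.8 + 1 = -18.8 dB. ✓

-19.8 dB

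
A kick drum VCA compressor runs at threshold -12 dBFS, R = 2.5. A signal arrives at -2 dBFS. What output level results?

-8 dBFS

The input is 10 dB above the -12 dBFS threshold.
2.5:1 compression reduces that to 10/2.5 = 4 dB over.
So the level is -12 + 4 = -8 dBFS.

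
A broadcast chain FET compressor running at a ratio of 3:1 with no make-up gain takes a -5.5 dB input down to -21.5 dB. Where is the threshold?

-29.5 dB

Let T be the threshold. Output overshoot = (input overshoot)/R, so -21.5 − T = (-5.5 − T)/3.
3·(-21.5 − T) = -5.5 − T → 2·T = -64.5 − (-5.5) = -59.
T = -59/2 = -29.5 dB.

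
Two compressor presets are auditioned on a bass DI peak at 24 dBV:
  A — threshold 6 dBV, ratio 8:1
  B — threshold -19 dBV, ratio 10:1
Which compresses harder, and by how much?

B, by 22.95 dB

A: GR = 18 − 18/8 = 15.75 dB.
B: GR = 43 − 43/10 = 38.7 dB.
B applies 22.95 dB more gain reduction.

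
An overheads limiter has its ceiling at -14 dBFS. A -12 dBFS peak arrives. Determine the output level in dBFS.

-14 dBFS

At ∞:1, everything above -14 dBFS is held at the ceiling.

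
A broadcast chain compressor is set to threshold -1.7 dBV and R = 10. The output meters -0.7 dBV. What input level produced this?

The compressed level sits -0.7 − (-1.7) = 1 dB over threshold.
Undo the ratio: input overshoot = 1 × 10 = 10 dB, giving input = 8.3 dBV.

8.3 dBV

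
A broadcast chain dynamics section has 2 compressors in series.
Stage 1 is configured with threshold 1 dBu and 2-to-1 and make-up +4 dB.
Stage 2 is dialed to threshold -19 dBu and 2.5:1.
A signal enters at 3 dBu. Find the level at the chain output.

-9 dBu

Stage 1: 3 dBu is 2 dB over 1 dBu; at 2:1 that becomes 1 dB over, giving 2 dBu; +4 dB make-up → 6 dBu.
Stage 2: 6 dBu is 25 dB over -19 dBu; at 2.5:1 that becomes 10 dB over, giving -9 dBu.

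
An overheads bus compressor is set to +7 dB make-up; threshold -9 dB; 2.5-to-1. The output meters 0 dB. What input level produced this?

Before make-up, the level was 0 − 7 = -7 dB.
The compressed level sits -7 − (-9) = 2 dB over threshold.
Input overshoot = R × output overshoot = 5 dB → input = -9 + 5 = -4 dB.

-4 dB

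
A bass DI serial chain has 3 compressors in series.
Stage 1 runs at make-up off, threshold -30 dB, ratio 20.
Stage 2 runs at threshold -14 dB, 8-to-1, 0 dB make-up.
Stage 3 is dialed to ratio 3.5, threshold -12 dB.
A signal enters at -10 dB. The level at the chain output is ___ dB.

Stage 1: -10 dB is 20 dB over -30 dB; at 20:1 that becomes 1 dB over, giving -29 dB.
Stage 2: below threshold (-29 ≤ -14); passes unchanged; output -29 dB.
Stage 3: -29 dB is at or below the -12 dB threshold — no compression; output -29 dB.

-29 dB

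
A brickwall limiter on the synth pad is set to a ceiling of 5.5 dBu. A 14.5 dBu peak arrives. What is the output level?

At ∞:1, everything above 5.5 dBu is held at the ceiling.

5.5 dBu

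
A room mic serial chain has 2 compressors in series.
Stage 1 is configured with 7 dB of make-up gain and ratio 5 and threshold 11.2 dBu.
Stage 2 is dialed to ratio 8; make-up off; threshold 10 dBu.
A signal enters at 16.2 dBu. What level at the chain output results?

11.15 dBu

Stage 1: 5 dB above 11.2 dBu, reduced 5:1 to 1 dB above → 12.2 dBu; +7 dB make-up → 19.2 dBu.
Stage 2: 19.2 dBu is 9.2 dB over 10 dBu; at 8:1 that becomes 1.15 dB over, giving 11.15 dBu.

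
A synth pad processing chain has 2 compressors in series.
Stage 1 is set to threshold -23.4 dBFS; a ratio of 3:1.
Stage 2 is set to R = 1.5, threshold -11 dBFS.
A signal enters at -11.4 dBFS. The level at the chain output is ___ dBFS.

Stage 1: overshoot 12 dB → 12/3 = 4 dB → -19.4 dBFS.
Stage 2: below threshold (-19.4 ≤ -11); passes unchanged; output -19.4 dBFS.

-19.4 dBFS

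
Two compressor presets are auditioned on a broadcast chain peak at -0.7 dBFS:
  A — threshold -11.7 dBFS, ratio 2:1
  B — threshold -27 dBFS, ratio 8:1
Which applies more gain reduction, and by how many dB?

A: GR = 11 − 11/2 = 5.5 dB.
B: GR = 26.3 − 26.3/8 = 23.0125 dB.
B applies 17.5125 dB more gain reduction.

B, by 17.5125 dB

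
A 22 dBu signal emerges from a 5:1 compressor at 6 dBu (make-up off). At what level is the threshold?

2 dBu

Input is 20 dB above T (since output overshoot × R = input overshoot: (6 − T)·5 = 22 − T gives T = 2 dBu).
Check: 2 + (22 − 2)/5 = 2 + 4 = 6 dBu. ✓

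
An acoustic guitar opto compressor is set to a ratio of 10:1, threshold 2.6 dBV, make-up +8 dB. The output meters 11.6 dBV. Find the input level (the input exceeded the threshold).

Remove make-up: 11.6 − 8 = 3.6 dBV.
Post-compression overshoot = 3.6 − 2.6 = 1 dB.
Before 10:1 compression the overshoot was 1 × 10 = 10 dB, so input = 2.6 + 10 = 12.6 dBV.

12.6 dBV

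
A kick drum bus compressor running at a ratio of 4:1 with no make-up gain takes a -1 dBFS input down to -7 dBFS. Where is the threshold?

-9 dBFS

Let T be the threshold. Output overshoot = (input overshoot)/R, so -7 − T = (-1 − T)/4.
4·(-7 − T) = -1 − T → 3·T = -28 − (-1) = -27.
T = -27/3 = -9 dBFS.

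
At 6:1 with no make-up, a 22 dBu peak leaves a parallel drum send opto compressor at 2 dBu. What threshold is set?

-2 dBu

Gain reduction = 22 − 2 = 20 dB; output overshoot = GR / (R − 1) = 20 / 5 = 4 dB.
Threshold = output − output overshoot = 2 − 4 = -2 dBu.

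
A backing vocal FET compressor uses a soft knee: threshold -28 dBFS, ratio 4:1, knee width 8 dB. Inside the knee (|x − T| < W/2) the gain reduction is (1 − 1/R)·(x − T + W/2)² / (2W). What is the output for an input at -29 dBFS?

-29.421875 dBFS

x − T + W/2 = -29 − (-28) + 4 = 3.
GR = (1 − 1/4) × 3² / 16 = 0.75 × 9 / 16 = 0.421875 dB.
Output = -29 − 0.421875 = -29.421875 dBFS.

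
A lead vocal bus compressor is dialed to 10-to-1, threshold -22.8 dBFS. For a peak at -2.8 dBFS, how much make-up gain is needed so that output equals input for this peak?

Overshoot 20 dB → 20/10 = 2 dB after compression, so the compressed level is -22.8 + 2 = -20.8 dBFS.
Make-up = target − compressed = -2.8 − (-20.8) = 18 dB.

18 dB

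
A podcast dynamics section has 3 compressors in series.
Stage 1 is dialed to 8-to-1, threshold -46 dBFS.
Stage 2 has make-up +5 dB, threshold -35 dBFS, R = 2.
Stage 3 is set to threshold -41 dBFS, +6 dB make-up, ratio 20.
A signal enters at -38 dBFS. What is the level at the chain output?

-34.95 dBFS

Stage 1: -38 dBFS is 8 dB over -46 dBFS; at 8:1 that becomes 1 dB over, giving -45 dBFS.
Stage 2: -45 dBFS ≤ -35 dBFS, so stage 2 doesn't engage; make-up brings it to -40 dBFS.
Stage 3: 1 dB above -41 dBFS, reduced 20:1 to 0.05 dB above → -40.95 dBFS; +6 dB make-up → -34.95 dBFS.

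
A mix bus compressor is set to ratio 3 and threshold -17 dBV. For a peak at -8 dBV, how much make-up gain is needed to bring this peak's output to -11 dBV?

3 dB

Without make-up, output = threshold + overshoot/3 = -17 + 3 = -14 dBV.
Gap to target: 3 dB.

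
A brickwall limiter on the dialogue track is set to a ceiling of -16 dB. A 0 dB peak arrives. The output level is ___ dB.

At ∞:1, everything above -16 dB is held at the ceiling.

-16 dB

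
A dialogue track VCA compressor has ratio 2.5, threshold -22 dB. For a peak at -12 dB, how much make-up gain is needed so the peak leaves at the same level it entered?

The peak compresses to -22 + 10/2.5 = -18 dB.
To reach -12 dB requires -12 − (-18) = 6 dB of make-up.

6 dB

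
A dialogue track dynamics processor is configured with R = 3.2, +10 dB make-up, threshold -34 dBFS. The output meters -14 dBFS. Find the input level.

-2 dBFS

Remove make-up: -14 − 10 = -24 dBFS.
Post-compression overshoot = -24 − (-34) = 10 dB.
Input overshoot = R × output overshoot = 32 dB → input = -34 + 32 = -2 dBFS.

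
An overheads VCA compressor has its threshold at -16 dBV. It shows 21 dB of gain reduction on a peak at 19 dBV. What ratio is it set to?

2.5:1

Input overshoot = 19 − (-16) = 35 dB.
Output overshoot = 35 − 21 = 14 dB.
Ratio = input overshoot / output overshoot = 35 / 14 = 2.5.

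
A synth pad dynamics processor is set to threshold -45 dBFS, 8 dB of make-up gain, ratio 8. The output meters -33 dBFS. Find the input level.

-13 dBFS

Stripping the +8 dB make-up gives -41 dBFS at the gain stage.
That's 4 dB above the -45 dBFS threshold.
Before 8:1 compression the overshoot was 4 × 8 = 32 dB, so input = -45 + 32 = -13 dBFS.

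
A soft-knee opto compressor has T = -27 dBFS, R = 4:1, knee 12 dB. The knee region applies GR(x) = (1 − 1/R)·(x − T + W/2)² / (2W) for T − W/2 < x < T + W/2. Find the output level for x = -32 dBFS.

x − T + W/2 = -32 − (-27) + 6 = 1.
GR = (1 − 1/4) × 1² / 24 = 0.75 × 1 / 24 = 0.03125 dB.
Output = -32 − 0.03125 = -32.03125 dBFS.

-32.03125 dBFS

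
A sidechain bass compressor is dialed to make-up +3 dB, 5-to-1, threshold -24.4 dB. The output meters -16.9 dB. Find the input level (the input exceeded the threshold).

-1.9 dB

Stripping the +3 dB make-up gives -19.9 dB at the gain stage.
Post-compression overshoot = -19.9 − (-24.4) = 4.5 dB.
Undo the ratio: input overshoot = 4.5 × 5 = 22.5 dB, giving input = -1.9 dB.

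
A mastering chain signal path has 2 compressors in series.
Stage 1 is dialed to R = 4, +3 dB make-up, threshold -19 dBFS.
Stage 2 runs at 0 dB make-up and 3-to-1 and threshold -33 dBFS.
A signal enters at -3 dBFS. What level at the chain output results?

-26 dBFS

Stage 1: overshoot 16 dB → 16/4 = 4 dB → -15 dBFS; +3 dB make-up → -12 dBFS.
Stage 2: -12 dBFS is 21 dB over -33 dBFS; at 3:1 that becomes 7 dB over, giving -26 dBFS.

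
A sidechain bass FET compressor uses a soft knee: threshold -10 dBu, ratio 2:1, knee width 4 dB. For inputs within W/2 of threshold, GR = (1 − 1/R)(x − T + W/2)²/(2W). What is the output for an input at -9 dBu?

-9.5625 dBu

x − T + W/2 = -9 − (-10) + 2 = 3.
GR = (1 − 1/2) × 3² / 8 = 0.5 × 9 / 8 = 0.5625 dB.
Output = -9 − 0.5625 = -9.5625 dBu.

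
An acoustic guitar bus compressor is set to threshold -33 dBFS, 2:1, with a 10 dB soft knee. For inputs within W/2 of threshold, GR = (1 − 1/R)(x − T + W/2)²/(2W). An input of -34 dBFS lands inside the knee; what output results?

x − T + W/2 = -34 − (-33) + 5 = 4.
GR = (1 − 1/2) × 4² / 20 = 0.5 × 16 / 20 = 0.4 dB.
Output = -34 − 0.4 = -34.4 dBFS.

-34.4 dBFS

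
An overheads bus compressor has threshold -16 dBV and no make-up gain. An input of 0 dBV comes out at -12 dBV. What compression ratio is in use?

4:1

Input overshoot = 0 − (-16) = 16 dB; output overshoot = -12 − (-16) = 4 dB.
Ratio = 16 / 4 = 4.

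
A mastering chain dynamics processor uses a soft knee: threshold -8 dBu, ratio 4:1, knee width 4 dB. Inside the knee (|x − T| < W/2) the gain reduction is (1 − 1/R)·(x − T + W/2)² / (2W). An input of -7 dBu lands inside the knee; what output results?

x − T + W/2 = -7 − (-8) + 2 = 3.
GR = (1 − 1/4) × 3² / 8 = 0.75 × 9 / 8 = 0.84375 dB.
Output = -7 − 0.84375 = -7.84375 dBu.

-7.84375 dBu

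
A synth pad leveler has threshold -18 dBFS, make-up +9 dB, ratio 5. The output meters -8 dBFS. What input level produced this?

Remove make-up: -8 − 9 = -17 dBFS.
That's 1 dB above the -18 dBFS threshold.
Undo the ratio: input overshoot = 1 × 5 = 5 dB, giving input = -13 dBFS.

-13 dBFS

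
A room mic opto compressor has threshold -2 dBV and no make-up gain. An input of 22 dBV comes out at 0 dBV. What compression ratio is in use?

12:1

Input overshoot = 22 − (-2) = 24 dB; output overshoot = 0 − (-2) = 2 dB.
Ratio = 24 / 2 = 12.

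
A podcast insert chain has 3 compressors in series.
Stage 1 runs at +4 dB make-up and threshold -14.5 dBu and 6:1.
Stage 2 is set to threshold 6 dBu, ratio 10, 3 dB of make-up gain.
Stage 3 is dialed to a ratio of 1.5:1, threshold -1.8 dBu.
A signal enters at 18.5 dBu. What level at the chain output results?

-2 dBu

Stage 1: 33 dB above -14.5 dBu, reduced 6:1 to 5.5 dB above → -9 dBu; +4 dB make-up → -5 dBu.
Stage 2: -5 dBu ≤ 6 dBu, so stage 2 doesn't engage; make-up brings it to -2 dBu.
Stage 3: -2 dBu ≤ -1.8 dBu, so stage 3 doesn't engage; output -2 dBu.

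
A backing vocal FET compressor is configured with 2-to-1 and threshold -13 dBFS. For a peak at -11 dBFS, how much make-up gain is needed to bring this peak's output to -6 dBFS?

6 dB

The peak compresses to -13 + 2/2 = -12 dBFS.
To reach -6 dBFS requires -6 − (-12) = 6 dB of make-up.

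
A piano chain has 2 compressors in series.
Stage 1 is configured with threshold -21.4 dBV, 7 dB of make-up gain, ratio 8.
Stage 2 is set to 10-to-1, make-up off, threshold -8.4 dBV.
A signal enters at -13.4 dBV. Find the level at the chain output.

Stage 1: overshoot 8 dB → 8/8 = 1 dB → -20.4 dBV; +7 dB make-up → -13.4 dBV.
Stage 2: below threshold (-13.4 ≤ -8.4); passes unchanged; output -13.4 dBV.

-13.4 dBV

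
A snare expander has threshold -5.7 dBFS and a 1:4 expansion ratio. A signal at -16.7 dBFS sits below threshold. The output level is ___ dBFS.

-49.7 dBFS

The input is 11 dB below the -5.7 dBFS threshold.
A 1:4 expander multiplies undershoot by 4: 11 × 4 = 44 dB below threshold.
Output = -5.7 − 44 = -49.7 dBFS.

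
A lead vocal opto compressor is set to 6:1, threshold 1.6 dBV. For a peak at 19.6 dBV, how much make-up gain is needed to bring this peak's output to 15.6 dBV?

The peak compresses to 1.6 + 18/6 = 4.6 dBV.
To reach 15.6 dBV requires 15.6 − 4.6 = 11 dB of make-up.

11 dB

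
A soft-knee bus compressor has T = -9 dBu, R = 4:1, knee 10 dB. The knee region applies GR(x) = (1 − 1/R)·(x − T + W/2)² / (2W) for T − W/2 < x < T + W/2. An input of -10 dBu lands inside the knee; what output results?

x − T + W/2 = -10 − (-9) + 5 = 4.
GR = (1 − 1/4) × 4² / 20 = 0.75 × 16 / 20 = 0.6 dB.
Output = -10 − 0.6 = -10.6 dBu.

-10.6 dBu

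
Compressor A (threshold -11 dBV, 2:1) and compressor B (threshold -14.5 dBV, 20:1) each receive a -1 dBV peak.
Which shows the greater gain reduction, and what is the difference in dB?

B, by 7.825 dB

A: overshoot 10 dB → output overshoot 5 dB → GR 5 dB.
B: overshoot 13.5 dB → output overshoot 0.675 dB → GR 12.825 dB.
B applies 7.825 dB more gain reduction.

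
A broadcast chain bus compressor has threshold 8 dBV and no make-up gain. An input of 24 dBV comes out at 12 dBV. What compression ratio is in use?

4:1

Input overshoot = 24 − 8 = 16 dB; output overshoot = 12 − 8 = 4 dB.
Ratio = 16 / 4 = 4.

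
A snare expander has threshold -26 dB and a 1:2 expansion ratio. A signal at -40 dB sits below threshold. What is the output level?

The input is 14 dB below the -26 dB threshold.
A 1:2 expander multiplies undershoot by 2: 14 × 2 = 28 dB below threshold.
Output = -26 − 28 = -54 dB.

-54 dB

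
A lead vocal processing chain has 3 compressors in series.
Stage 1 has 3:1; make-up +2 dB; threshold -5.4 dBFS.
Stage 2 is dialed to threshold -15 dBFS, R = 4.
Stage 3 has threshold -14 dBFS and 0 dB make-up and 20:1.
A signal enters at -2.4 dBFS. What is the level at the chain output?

-13.8925 dBFS

Stage 1: 3 dB above -5.4 dBFS, reduced 3:1 to 1 dB above → -4.4 dBFS; +2 dB make-up → -2.4 dBFS.
Stage 2: 12.6 dB above -15 dBFS, reduced 4:1 to 3.15 dB above → -11.85 dBFS.
Stage 3: 2.15 dB above -14 dBFS, reduced 20:1 to 0.1075 dB above → -13.8925 dBFS.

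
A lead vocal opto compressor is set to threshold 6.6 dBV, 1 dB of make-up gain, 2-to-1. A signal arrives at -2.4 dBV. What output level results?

-2.4 dBV is 9 dB below the 6.6 dBV threshold, so no gain reduction is applied.
Make-up gain adds 1 dB: -2.4 + 1 = -1.4 dBV.

-1.4 dBV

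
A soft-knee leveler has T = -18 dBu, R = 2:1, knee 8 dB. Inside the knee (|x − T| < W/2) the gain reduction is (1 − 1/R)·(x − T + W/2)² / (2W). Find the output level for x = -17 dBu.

x − T + W/2 = -17 − (-18) + 4 = 5.
GR = (1 − 1/2) × 5² / 16 = 0.5 × 25 / 16 = 0.78125 dB.
Output = -17 − 0.78125 = -17.78125 dBu.

-17.78125 dBu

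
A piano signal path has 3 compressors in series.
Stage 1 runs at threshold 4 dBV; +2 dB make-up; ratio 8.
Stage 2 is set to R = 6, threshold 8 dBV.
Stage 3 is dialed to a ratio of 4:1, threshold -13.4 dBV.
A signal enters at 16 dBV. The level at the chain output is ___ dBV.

Stage 1: overshoot 12 dB → 12/8 = 1.5 dB → 5.5 dBV; +2 dB make-up → 7.5 dBV.
Stage 2: 7.5 dBV is at or below the 8 dBV threshold — no compression; output 7.5 dBV.
Stage 3: overshoot 20.9 dB → 20.9/4 = 5.225 dB → -8.175 dBV.

-8.175 dBV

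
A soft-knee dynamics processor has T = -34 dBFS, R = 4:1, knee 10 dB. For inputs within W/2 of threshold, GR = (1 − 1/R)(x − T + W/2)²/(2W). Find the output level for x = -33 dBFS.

x − T + W/2 = -33 − (-34) + 5 = 6.
GR = (1 − 1/4) × 6² / 20 = 0.75 × 36 / 20 = 1.35 dB.
Output = -33 − 1.35 = -34.35 dBFS.

-34.35 dBFS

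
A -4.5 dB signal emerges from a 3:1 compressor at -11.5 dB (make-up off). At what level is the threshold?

Gain reduction = -4.5 − (-11.5) = 7 dB; output overshoot = GR / (R − 1) = 7 / 2 = 3.5 dB.
Threshold = output − output overshoot = -11.5 − 3.5 = -15 dB.

-15 dB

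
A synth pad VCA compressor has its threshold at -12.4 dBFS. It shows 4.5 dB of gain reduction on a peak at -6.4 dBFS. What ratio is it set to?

4:1

Input overshoot = -6.4 − (-12.4) = 6 dB.
Output overshoot = 6 − 4.5 = 1.5 dB.
Ratio = input overshoot / output overshoot = 6 / 1.5 = 4.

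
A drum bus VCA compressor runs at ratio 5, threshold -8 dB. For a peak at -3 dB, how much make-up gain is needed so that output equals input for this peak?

4 dB

The peak compresses to -8 + 5/5 = -7 dB.
To reach -3 dB requires -3 − (-7) = 4 dB of make-up.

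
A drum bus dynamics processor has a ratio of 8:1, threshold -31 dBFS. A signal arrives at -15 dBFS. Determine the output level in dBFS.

-29 dBFS

Overshoot: -15 − (-31) = 16 dB.
The 16 dB excess becomes 2 dB after 8:1 reduction.
So the level is -31 + 2 = -29 dBFS.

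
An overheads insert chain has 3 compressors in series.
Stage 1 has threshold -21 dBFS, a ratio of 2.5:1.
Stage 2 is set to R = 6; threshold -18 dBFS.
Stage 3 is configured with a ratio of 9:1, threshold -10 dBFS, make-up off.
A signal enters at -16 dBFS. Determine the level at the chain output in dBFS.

-19 dBFS

Stage 1: 5 dB above -21 dBFS, reduced 2.5:1 to 2 dB above → -19 dBFS.
Stage 2: -19 dBFS is at or below the -18 dBFS threshold — no compression; output -19 dBFS.
Stage 3: -19 dBFS ≤ -10 dBFS, so stage 3 doesn't engage; output -19 dBFS.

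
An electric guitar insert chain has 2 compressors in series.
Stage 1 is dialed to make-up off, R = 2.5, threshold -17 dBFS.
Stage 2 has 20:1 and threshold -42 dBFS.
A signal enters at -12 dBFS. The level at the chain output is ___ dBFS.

-40.65 dBFS

Stage 1: overshoot 5 dB → 5/2.5 = 2 dB → -15 dBFS.
Stage 2: -15 dBFS is 27 dB over -42 dBFS; at 20:1 that becomes 1.35 dB over, giving -40.65 dBFS.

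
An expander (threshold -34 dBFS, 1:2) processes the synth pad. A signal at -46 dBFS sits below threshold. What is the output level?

The input is 12 dB below the -34 dBFS threshold.
A 1:2 expander multiplies undershoot by 2: 12 × 2 = 24 dB below threshold.
Output = -34 − 24 = -58 dBFS.

-58 dBFS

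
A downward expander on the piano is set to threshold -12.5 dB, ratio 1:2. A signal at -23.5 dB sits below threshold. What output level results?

The input is 11 dB below the -12.5 dB threshold.
A 1:2 expander multiplies undershoot by 2: 11 × 2 = 22 dB below threshold.
Output = -12.5 − 22 = -34.5 dB.

-34.5 dB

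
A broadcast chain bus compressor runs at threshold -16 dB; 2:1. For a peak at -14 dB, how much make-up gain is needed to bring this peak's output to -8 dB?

Overshoot 2 dB → 2/2 = 1 dB after compression, so the compressed level is -16 + 1 = -15 dB.
Make-up = target − compressed = -8 − (-15) = 7 dB.

7 dB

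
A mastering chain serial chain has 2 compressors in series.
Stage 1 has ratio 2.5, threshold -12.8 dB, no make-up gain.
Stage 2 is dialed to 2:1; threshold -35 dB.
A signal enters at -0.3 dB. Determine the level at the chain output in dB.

-21.4 dB

Stage 1: overshoot 12.5 dB → 12.5/2.5 = 5 dB → -7.8 dB.
Stage 2: 27.2 dB above -35 dB, reduced 2:1 to 13.6 dB above → -21.4 dB.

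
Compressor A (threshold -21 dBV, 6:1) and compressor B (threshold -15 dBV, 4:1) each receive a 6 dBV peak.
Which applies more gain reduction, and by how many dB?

A: overshoot 27 dB → output overshoot 4.5 dB → GR 22.5 dB.
B: overshoot 21 dB → output overshoot 5.25 dB → GR 15.75 dB.
A reduces 6.75 dB more.

A, by 6.75 dB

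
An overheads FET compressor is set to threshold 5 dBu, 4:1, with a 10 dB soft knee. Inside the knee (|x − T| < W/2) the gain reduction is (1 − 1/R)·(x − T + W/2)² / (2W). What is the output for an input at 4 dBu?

3.4 dBu

x − T + W/2 = 4 − 5 + 5 = 4.
GR = (1 − 1/4) × 4² / 20 = 0.75 × 16 / 20 = 0.6 dB.
Output = 4 − 0.6 = 3.4 dBu.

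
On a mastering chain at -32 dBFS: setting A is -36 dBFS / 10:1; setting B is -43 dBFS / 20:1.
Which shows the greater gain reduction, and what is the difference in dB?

B, by 6.85 dB

A: GR = 4 − 4/10 = 3.6 dB.
B: GR = 11 − 11/20 = 10.45 dB.
Difference: 6.85 dB in favour of B.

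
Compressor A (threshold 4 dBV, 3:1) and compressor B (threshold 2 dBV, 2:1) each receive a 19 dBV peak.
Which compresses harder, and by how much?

A, by 1.5 dB

A: 15 dB over, compressed to 5 dB over, so 10 dB of GR.
B: 17 dB over, compressed to 8.5 dB over, so 8.5 dB of GR.
A applies 1.5 dB more gain reduction.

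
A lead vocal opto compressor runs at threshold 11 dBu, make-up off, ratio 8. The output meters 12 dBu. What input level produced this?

That's 1 dB above the 11 dBu threshold.
Input overshoot = R × output overshoot = 8 dB → input = 11 + 8 = 19 dBu.

19 dBu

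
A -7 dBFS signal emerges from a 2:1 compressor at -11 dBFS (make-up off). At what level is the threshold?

Let T be the threshold. Output overshoot = (input overshoot)/R, so -11 − T = (-7 − T)/2.
2·(-11 − T) = -7 − T → 1·T = -22 − (-7) = -15.
T = -15/1 = -15 dBFS.

-15 dBFS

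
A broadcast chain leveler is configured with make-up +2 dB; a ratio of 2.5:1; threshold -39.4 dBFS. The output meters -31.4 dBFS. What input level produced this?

-24.4 dBFS

Before make-up, the level was -31.4 − 2 = -33.4 dBFS.
The compressed level sits -33.4 − (-39.4) = 6 dB over threshold.
Undo the ratio: input overshoot = 6 × 2.5 = 15 dB, giving input = -24.4 dBFS.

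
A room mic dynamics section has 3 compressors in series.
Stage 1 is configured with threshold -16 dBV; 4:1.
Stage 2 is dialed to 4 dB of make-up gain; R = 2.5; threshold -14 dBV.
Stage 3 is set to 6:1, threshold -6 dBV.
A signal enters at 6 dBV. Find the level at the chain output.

-8.6 dBV

Stage 1: overshoot 22 dB → 22/4 = 5.5 dB → -10.5 dBV.
Stage 2: overshoot 3.5 dB → 3.5/2.5 = 1.4 dB → -12.6 dBV; +4 dB make-up → -8.6 dBV.
Stage 3: -8.6 dBV is at or below the -6 dBV threshold — no compression; output -8.6 dBV.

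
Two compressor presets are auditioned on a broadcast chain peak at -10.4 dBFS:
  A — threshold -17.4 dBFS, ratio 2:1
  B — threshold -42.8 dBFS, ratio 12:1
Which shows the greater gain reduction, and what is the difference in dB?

B, by 26.2 dB

A: GR = 7 − 7/2 = 3.5 dB.
B: GR = 32.4 − 32.4/12 = 29.7 dB.
Difference: 26.2 dB in favour of B.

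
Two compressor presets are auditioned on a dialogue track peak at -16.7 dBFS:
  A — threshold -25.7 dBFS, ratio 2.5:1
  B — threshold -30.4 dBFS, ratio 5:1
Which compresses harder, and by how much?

A: overshoot 9 dB → output overshoot 3.6 dB → GR 5.4 dB.
B: overshoot 13.7 dB → output overshoot 2.74 dB → GR 10.96 dB.
B applies 5.56 dB more gain reduction.

B, by 5.56 dB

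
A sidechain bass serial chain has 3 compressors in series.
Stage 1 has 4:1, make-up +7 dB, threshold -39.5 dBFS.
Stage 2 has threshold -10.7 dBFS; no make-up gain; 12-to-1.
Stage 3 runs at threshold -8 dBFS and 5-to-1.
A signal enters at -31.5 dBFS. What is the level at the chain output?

-30.5 dBFS

Stage 1: 8 dB above -39.5 dBFS, reduced 4:1 to 2 dB above → -37.5 dBFS; +7 dB make-up → -30.5 dBFS.
Stage 2: -30.5 dBFS is at or below the -10.7 dBFS threshold — no compression; output -30.5 dBFS.
Stage 3: -30.5 dBFS ≤ -8 dBFS, so stage 3 doesn't engage; output -30.5 dBFS.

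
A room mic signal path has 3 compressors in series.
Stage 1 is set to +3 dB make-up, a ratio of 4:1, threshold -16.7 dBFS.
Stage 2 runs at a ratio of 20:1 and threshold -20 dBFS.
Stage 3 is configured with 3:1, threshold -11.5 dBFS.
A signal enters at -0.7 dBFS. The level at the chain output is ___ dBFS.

Stage 1: 16 dB above -16.7 dBFS, reduced 4:1 to 4 dB above → -12.7 dBFS; +3 dB make-up → -9.7 dBFS.
Stage 2: overshoot 10.3 dB → 10.3/20 = 0.515 dB → -19.485 dBFS.
Stage 3: below threshold (-19.485 ≤ -11.5); passes unchanged; output -19.485 dBFS.

-19.485 dBFS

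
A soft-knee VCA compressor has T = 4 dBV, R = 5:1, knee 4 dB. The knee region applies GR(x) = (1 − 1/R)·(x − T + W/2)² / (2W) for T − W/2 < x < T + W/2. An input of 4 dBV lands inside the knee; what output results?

3.6 dBV

x − T + W/2 = 4 − 4 + 2 = 2.
GR = (1 − 1/5) × 2² / 8 = 0.8 × 4 / 8 = 0.4 dB.
Output = 4 − 0.4 = 3.6 dBV.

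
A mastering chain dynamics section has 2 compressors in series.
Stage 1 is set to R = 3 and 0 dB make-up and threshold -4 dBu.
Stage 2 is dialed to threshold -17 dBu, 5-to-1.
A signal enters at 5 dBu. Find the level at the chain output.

-13.8 dBu

Stage 1: 9 dB above -4 dBu, reduced 3:1 to 3 dB above → -1 dBu.
Stage 2: -1 dBu is 16 dB over -17 dBu; at 5:1 that becomes 3.2 dB over, giving -13.8 dBu.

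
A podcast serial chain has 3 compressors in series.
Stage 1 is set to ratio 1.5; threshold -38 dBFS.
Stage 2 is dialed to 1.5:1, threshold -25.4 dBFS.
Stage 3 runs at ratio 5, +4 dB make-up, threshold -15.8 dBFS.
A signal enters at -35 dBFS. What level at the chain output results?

Stage 1: 3 dB above -38 dBFS, reduced 1.5:1 to 2 dB above → -36 dBFS.
Stage 2: -36 dBFS is at or below the -25.4 dBFS threshold — no compression; output -36 dBFS.
Stage 3: -36 dBFS is at or below the -15.8 dBFS threshold — no compression; make-up brings it to -32 dBFS.

-32 dBFS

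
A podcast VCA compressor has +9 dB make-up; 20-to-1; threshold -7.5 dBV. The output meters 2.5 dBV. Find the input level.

Stripping the +9 dB make-up gives -6.5 dBV at the gain stage.
The compressed level sits -6.5 − (-7.5) = 1 dB over threshold.
Input overshoot = R × output overshoot = 20 dB → input = -7.5 + 20 = 12.5 dBV.

12.5 dBV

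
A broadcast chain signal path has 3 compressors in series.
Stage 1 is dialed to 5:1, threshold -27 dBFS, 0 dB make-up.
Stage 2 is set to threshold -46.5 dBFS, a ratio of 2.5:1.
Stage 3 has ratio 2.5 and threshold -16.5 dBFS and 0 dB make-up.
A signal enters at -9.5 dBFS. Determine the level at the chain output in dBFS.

Stage 1: overshoot 17.5 dB → 17.5/5 = 3.5 dB → -23.5 dBFS.
Stage 2: 23 dB above -46.5 dBFS, reduced 2.5:1 to 9.2 dB above → -37.3 dBFS.
Stage 3: below threshold (-37.3 ≤ -16.5); passes unchanged; output -37.3 dBFS.

-37.3 dBFS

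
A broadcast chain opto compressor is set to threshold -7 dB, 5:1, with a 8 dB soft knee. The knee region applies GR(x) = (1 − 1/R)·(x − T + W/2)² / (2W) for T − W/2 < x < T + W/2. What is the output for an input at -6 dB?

-7.25 dB

x − T + W/2 = -6 − (-7) + 4 = 5.
GR = (1 − 1/5) × 5² / 16 = 0.8 × 25 / 16 = 1.25 dB.
Output = -6 − 1.25 = -7.25 dB.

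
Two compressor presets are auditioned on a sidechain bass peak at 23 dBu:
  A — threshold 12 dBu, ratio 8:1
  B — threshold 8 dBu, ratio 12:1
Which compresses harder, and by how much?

A: GR = 11 − 11/8 = 9.625 dB.
B: GR = 15 − 15/12 = 13.75 dB.
B applies 4.125 dB more gain reduction.

B, by 4.125 dB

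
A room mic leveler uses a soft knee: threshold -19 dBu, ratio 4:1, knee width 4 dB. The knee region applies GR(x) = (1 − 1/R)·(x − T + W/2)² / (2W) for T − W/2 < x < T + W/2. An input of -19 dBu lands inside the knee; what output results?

x − T + W/2 = -19 − (-19) + 2 = 2.
GR = (1 − 1/4) × 2² / 8 = 0.75 × 4 / 8 = 0.375 dB.
Output = -19 − 0.375 = -19.375 dBu.

-19.375 dBu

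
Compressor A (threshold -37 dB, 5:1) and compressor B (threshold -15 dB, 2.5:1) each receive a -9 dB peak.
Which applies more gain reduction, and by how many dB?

A: 28 dB over, compressed to 5.6 dB over, so 22.4 dB of GR.
B: 6 dB over, compressed to 2.4 dB over, so 3.6 dB of GR.
Difference: 18.8 dB in favour of A.

A, by 18.8 dB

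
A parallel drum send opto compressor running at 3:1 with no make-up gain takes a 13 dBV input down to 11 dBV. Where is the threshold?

Input is 3 dB above T (since output overshoot × R = input overshoot: (11 − T)·3 = 13 − T gives T = 10 dBV).
Check: 10 + (13 − 10)/3 = 10 + 1 = 11 dBV. ✓

10 dBV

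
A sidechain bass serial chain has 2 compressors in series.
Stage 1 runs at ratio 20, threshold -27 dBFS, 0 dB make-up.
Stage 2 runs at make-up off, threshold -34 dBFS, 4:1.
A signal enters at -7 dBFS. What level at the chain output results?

Stage 1: 20 dB above -27 dBFS, reduced 20:1 to 1 dB above → -26 dBFS.
Stage 2: 8 dB above -34 dBFS, reduced 4:1 to 2 dB above → -32 dBFS.

-32 dBFS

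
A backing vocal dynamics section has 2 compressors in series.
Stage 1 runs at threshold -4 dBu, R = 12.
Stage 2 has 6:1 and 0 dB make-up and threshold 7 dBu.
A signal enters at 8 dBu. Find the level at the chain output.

Stage 1: overshoot 12 dB → 12/12 = 1 dB → -3 dBu.
Stage 2: below threshold (-3 ≤ 7); passes unchanged; output -3 dBu.

-3 dBu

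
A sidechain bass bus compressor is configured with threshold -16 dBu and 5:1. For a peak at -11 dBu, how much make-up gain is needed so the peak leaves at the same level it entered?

Overshoot 5 dB → 5/5 = 1 dB after compression, so the compressed level is -16 + 1 = -15 dBu.
Make-up = target − compressed = -11 − (-15) = 4 dB.

4 dB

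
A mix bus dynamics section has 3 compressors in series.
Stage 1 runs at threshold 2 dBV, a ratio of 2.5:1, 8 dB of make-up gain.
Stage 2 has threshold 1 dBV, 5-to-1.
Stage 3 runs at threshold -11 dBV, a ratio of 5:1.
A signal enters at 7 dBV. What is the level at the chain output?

-8.16 dBV

Stage 1: 5 dB above 2 dBV, reduced 2.5:1 to 2 dB above → 4 dBV; +8 dB make-up → 12 dBV.
Stage 2: 12 dBV is 11 dB over 1 dBV; at 5:1 that becomes 2.2 dB over, giving 3.2 dBV.
Stage 3: 14.2 dB above -11 dBV, reduced 5:1 to 2.84 dB above → -8.16 dBV.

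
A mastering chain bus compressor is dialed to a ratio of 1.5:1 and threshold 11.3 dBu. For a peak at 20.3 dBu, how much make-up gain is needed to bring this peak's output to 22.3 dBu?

5 dB

Without make-up, output = threshold + overshoot/1.5 = 11.3 + 6 = 17.3 dBu.
Gap to target: 5 dB.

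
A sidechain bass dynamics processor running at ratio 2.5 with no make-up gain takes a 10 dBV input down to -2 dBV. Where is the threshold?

Gain reduction = 10 − (-2) = 12 dB; output overshoot = GR / (R − 1) = 12 / 1.5 = 8 dB.
Threshold = output − output overshoot = -2 − 8 = -10 dBV.

-10 dBV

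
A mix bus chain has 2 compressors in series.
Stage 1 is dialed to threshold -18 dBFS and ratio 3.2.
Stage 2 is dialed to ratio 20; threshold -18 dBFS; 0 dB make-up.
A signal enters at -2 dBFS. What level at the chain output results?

-17.75 dBFS

Stage 1: -2 dBFS is 16 dB over -18 dBFS; at 3.2:1 that becomes 5 dB over, giving -13 dBFS.
Stage 2: -13 dBFS is 5 dB over -18 dBFS; at 20:1 that becomes 0.25 dB over, giving -17.75 dBFS.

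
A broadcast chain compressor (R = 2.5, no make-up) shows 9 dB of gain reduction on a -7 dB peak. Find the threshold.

Gain reduction = -7 − (-16) = 9 dB; output overshoot = GR / (R − 1) = 9 / 1.5 = 6 dB.
Threshold = output − output overshoot = -16 − 6 = -22 dB.

-22 dB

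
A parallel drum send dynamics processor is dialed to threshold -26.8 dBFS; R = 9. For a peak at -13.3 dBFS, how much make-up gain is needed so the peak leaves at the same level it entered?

12 dB

Without make-up, output = threshold + overshoot/9 = -26.8 + 1.5 = -25.3 dBFS.
Gap to target: 12 dB.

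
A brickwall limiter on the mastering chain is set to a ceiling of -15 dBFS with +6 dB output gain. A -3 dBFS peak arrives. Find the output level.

The limiter clamps the peak to its -15 dBFS ceiling.
Output gain then adds 6 dB: -15 + 6 = -9 dBFS.

-9 dBFS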